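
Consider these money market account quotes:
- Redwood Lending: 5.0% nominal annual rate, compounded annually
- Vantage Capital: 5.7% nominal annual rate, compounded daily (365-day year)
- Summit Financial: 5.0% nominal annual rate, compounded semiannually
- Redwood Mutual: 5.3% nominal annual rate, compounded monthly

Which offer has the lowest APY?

Redwood Lending

Redwood Lending: compounded annually, EAR = 5.000%
Vantage Capital: (1 + 0.057/365)^365 − 1 = 5.865%
Summit Financial: (1 + 0.050/2)^2 − 1 = 5.062%
Redwood Mutual: (1 + 0.053/12)^12 − 1 = 5.431%
The lowest effective annual rate is Redwood Lending at 5.000%.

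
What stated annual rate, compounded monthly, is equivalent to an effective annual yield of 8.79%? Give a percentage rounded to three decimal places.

(1 + r/12)^12 − 1 = 0.0879, so 1 + r/12 = 1.0879^(1/12).
r/12 = 0.007045, so r = 0.084546 = 8.455%.

8.455%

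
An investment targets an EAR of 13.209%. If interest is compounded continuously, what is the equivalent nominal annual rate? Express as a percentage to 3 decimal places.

Continuous: nominal r satisfies e^r − 1 = 0.13209.
r = ln(1 + 0.13209) = ln(1.13209) = 0.124065 = 12.407%.

12.407%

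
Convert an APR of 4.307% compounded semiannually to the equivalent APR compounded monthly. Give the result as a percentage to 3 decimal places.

4.269%

EAR = (1 + 0.04307/2)^2 − 1 = 0.043534.
Solve (1 + r/12)^12 = 1.043534: r/12 = 1.043534^(1/12) − 1 = 0.003557, so r = 0.042689 = 4.269%.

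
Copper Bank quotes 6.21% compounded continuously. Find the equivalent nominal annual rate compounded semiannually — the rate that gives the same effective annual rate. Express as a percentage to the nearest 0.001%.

6.307%

EAR under continuous compounding: e^0.0621 − 1 = 0.064069.
Solve (1 + r/2)^2 = 1.064069: r/2 = 1.064069^(1/2) − 1 = 0.031537, so r = 0.063074 = 6.307%.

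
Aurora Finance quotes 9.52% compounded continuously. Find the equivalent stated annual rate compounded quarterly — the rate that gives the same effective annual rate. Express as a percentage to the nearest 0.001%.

EAR under continuous compounding: e^0.0952 − 1 = 0.099879.
Solve (1 + r/4)^4 = 1.099879: r/4 = 1.099879^(1/4) − 1 = 0.024085, so r = 0.096342 = 9.634%.

9.634%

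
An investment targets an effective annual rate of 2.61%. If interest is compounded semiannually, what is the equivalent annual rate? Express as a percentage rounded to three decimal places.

2.593%

(1 + r/2)^2 − 1 = 0.0261, so 1 + r/2 = 1.0261^(1/2).
r/2 = 0.012966, so r = 0.025932 = 2.593%.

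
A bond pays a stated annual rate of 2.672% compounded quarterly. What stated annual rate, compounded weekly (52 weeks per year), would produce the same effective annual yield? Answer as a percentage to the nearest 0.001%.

2.664%

EAR = (1 + 0.02672/4)^4 − 1 = 0.026989.
Solve (1 + r/52)^52 = 1.026989: r/52 = 1.026989^(1/52) − 1 = 0.000512, so r = 0.026638 = 2.664%.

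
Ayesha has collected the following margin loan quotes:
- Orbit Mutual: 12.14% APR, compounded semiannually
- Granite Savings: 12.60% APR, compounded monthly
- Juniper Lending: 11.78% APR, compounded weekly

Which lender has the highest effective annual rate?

Orbit Mutual: (1 + 0.1214/2)^2 − 1 = 12.508%
Granite Savings: (1 + 0.1260/12)^12 − 1 = 13.354%
Juniper Lending: (1 + 0.1178/52)^52 − 1 = 12.487%
The highest effective annual rate is Granite Savings at 13.354%.

Granite Savings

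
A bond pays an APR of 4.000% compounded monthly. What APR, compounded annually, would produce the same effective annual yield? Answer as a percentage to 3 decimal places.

EAR = (1 + 0.04000/12)^12 − 1 = 0.040742.
Compounded annually, the equivalent nominal rate is the EAR itself: 4.074%.

4.074%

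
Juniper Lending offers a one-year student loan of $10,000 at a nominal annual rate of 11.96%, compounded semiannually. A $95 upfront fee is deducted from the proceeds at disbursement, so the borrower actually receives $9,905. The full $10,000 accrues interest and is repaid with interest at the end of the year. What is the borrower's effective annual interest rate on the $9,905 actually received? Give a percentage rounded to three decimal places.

Amount owed after one year: 10,000 × (1 + 0.1196/2)^2 = 10,000 × 1.123176 = $11,231.76.
Effective rate on net proceeds: 11,231.76 / 9,905 − 1 = 0.133949 = 13.395%.

13.395%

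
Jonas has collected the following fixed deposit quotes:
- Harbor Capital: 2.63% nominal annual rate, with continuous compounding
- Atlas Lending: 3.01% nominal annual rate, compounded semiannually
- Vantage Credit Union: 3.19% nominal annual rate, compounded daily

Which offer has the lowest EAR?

Harbor Capital: e^0.0263 − 1 = 2.665%
Atlas Lending: (1 + 0.0301/2)^2 − 1 = 3.033%
Vantage Credit Union: (1 + 0.0319/365)^365 − 1 = 3.241%
The lowest effective annual rate is Harbor Capital at 2.665%.

Harbor Capital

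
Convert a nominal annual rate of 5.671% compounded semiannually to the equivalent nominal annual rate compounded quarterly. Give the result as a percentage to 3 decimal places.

5.631%

EAR = (1 + 0.05671/2)^2 − 1 = 0.057514.
Solve (1 + r/4)^4 = 1.057514: r/4 = 1.057514^(1/4) − 1 = 0.014078, so r = 0.056314 = 5.631%.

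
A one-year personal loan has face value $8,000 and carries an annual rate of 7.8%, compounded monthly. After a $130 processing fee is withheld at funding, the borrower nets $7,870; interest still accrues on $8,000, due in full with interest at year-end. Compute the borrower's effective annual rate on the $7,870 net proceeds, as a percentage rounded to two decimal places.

Amount owed after one year: 8,000 × (1 + 0.078/12)^12 = 8,000 × 1.080850 = $8,646.80.
Effective rate on net proceeds: 8,646.80 / 7,870 − 1 = 0.098704 = 9.87%.

9.87%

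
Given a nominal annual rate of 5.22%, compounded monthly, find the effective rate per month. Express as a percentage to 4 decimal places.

0.4350%

With a nominal annual rate compounded monthly, the periodic rate is the nominal rate divided by 12.
i = 0.0522 / 12 = 0.0043500 = 0.4350%.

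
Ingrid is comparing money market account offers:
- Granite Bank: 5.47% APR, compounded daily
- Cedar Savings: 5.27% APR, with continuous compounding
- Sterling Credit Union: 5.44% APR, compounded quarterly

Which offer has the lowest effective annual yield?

Granite Bank: (1 + 0.0547/365)^365 − 1 = 5.622%
Cedar Savings: e^0.0527 − 1 = 5.411%
Sterling Credit Union: (1 + 0.0544/4)^4 − 1 = 5.552%
The lowest effective annual rate is Cedar Savings at 5.411%.

Cedar Savings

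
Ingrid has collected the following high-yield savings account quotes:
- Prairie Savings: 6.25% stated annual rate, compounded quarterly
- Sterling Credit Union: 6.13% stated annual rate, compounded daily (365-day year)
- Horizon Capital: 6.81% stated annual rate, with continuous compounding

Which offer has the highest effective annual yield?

Prairie Savings: (1 + 0.0625/4)^4 − 1 = 6.398%
Sterling Credit Union: (1 + 0.0613/365)^365 − 1 = 6.321%
Horizon Capital: e^0.0681 − 1 = 7.047%
The highest effective annual rate is Horizon Capital at 7.047%.

Horizon Capital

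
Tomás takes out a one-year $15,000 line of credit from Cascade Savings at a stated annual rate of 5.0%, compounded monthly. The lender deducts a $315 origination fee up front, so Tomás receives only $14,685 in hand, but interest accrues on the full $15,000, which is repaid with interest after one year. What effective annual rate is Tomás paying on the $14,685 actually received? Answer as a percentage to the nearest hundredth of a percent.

7.37%

Amount owed after one year: 15,000 × (1 + 0.050/12)^12 = 15,000 × 1.051162 = $15,767.43.
Effective rate on net proceeds: 15,767.43 / 14,685 − 1 = 0.073710 = 7.37%.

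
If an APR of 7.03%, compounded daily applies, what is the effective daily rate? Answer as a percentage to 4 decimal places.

With a nominal annual rate compounded daily, the periodic rate is the nominal rate divided by 365.
i = 0.0703 / 365 = 0.0001926 = 0.0193%.

0.0193%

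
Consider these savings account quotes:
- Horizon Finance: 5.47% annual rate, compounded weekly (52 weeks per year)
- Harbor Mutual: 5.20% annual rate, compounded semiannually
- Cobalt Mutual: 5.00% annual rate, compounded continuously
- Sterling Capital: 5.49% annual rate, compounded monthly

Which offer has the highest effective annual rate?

Sterling Capital

Horizon Finance: (1 + 0.0547/52)^52 − 1 = 5.619%
Harbor Mutual: (1 + 0.0520/2)^2 − 1 = 5.268%
Cobalt Mutual: e^0.0500 − 1 = 5.127%
Sterling Capital: (1 + 0.0549/12)^12 − 1 = 5.630%
The highest effective annual rate is Sterling Capital at 5.630%.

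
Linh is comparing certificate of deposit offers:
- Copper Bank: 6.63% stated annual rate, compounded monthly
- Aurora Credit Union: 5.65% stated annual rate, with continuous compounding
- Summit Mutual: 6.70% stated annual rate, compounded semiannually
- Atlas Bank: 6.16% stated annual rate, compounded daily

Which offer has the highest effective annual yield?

Copper Bank: (1 + 0.0663/12)^12 − 1 = 6.835%
Aurora Credit Union: e^0.0565 − 1 = 5.813%
Summit Mutual: (1 + 0.0670/2)^2 − 1 = 6.812%
Atlas Bank: (1 + 0.0616/365)^365 − 1 = 6.353%
The highest effective annual rate is Copper Bank at 6.835%.

Copper Bank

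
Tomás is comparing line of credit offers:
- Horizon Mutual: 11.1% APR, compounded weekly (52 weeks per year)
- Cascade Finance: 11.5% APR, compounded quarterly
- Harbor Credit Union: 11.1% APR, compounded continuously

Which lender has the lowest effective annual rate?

Horizon Mutual: (1 + 0.111/52)^52 − 1 = 11.726%
Cascade Finance: (1 + 0.115/4)^4 − 1 = 12.006%
Harbor Credit Union: e^0.111 − 1 = 11.739%
The lowest effective annual rate is Horizon Mutual at 11.726%.

Horizon Mutual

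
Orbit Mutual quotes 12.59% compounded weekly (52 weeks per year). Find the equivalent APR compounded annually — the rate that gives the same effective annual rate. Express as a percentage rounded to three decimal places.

EAR = (1 + 0.1259/52)^52 − 1 = 0.133996.
Compounded annually, the equivalent nominal rate is the EAR itself: 13.400%.

13.400%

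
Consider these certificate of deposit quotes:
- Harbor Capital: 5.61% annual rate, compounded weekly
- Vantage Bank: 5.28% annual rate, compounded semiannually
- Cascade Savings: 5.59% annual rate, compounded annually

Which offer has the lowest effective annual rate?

Vantage Bank

Harbor Capital: (1 + 0.0561/52)^52 − 1 = 5.767%
Vantage Bank: (1 + 0.0528/2)^2 − 1 = 5.350%
Cascade Savings: compounded annually, EAR = 5.590%
The lowest effective annual rate is Vantage Bank at 5.350%.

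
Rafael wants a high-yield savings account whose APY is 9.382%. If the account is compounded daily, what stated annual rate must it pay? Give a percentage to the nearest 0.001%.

8.969%

(1 + r/365)^365 − 1 = 0.09382, so 1 + r/365 = 1.09382^(1/365).
r/365 = 0.000246, so r = 0.089687 = 8.969%.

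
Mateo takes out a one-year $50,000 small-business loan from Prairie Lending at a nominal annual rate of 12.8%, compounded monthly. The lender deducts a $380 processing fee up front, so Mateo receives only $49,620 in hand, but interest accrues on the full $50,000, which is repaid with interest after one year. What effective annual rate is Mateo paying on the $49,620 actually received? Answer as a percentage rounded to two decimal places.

14.45%

Amount owed after one year: 50,000 × (1 + 0.128/12)^12 = 50,000 × 1.135783 = $56,789.14.
Effective rate on net proceeds: 56,789.14 / 49,620 − 1 = 0.144481 = 14.45%.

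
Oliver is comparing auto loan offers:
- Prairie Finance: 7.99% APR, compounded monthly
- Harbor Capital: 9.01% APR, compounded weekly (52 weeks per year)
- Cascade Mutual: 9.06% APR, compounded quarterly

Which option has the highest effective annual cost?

Prairie Finance: (1 + 0.0799/12)^12 − 1 = 8.289%
Harbor Capital: (1 + 0.0901/52)^52 − 1 = 9.420%
Cascade Mutual: (1 + 0.0906/4)^4 − 1 = 9.372%
The highest effective annual rate is Harbor Capital at 9.420%.

Harbor Capital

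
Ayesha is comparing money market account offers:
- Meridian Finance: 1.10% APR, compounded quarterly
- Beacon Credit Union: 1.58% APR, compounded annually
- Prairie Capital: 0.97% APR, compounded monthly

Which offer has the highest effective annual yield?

Beacon Credit Union

Meridian Finance: (1 + 0.0110/4)^4 − 1 = 1.105%
Beacon Credit Union: compounded annually, EAR = 1.580%
Prairie Capital: (1 + 0.0097/12)^12 − 1 = 0.974%
The highest effective annual rate is Beacon Credit Union at 1.580%.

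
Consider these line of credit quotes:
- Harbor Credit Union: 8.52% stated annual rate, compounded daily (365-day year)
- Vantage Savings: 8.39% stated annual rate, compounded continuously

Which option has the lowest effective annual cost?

Vantage Savings

Harbor Credit Union: (1 + 0.0852/365)^365 − 1 = 8.892%
Vantage Savings: e^0.0839 − 1 = 8.752%
The lowest effective annual rate is Vantage Savings at 8.752%.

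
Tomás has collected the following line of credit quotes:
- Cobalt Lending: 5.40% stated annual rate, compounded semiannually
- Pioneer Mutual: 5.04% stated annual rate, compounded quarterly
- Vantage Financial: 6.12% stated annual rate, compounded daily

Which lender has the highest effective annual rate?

Cobalt Lending: (1 + 0.0540/2)^2 − 1 = 5.473%
Pioneer Mutual: (1 + 0.0504/4)^4 − 1 = 5.136%
Vantage Financial: (1 + 0.0612/365)^365 − 1 = 6.311%
The highest effective annual rate is Vantage Financial at 6.311%.

Vantage Financial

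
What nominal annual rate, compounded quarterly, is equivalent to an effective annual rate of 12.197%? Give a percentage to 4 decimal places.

11.6758%

(1 + r/4)^4 − 1 = 0.12197, so 1 + r/4 = 1.12197^(1/4).
r/4 = 0.029189, so r = 0.116758 = 11.6758%.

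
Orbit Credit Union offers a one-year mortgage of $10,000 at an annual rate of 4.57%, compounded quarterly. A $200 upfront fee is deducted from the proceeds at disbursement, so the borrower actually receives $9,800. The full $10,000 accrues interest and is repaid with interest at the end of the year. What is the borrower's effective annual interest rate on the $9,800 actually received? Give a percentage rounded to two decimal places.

6.78%

Amount owed after one year: 10,000 × (1 + 0.0457/4)^4 = 10,000 × 1.046489 = $10,464.89.
Effective rate on net proceeds: 10,464.89 / 9,800 − 1 = 0.067846 = 6.78%.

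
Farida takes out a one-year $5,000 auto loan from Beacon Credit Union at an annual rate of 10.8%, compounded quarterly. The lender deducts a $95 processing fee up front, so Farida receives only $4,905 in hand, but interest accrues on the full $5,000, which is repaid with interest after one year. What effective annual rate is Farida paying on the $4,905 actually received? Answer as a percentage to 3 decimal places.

Amount owed after one year: 5,000 × (1 + 0.108/4)^4 = 5,000 × 1.112453 = $5,562.27.
Effective rate on net proceeds: 5,562.27 / 4,905 − 1 = 0.133999 = 13.400%.

13.400%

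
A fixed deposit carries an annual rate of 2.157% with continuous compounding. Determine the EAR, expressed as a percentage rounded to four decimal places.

2.1804%

With continuous compounding, EAR = e^0.02157 − 1.
e^0.02157 = 1.021804, so EAR = 0.021804 = 2.1804%.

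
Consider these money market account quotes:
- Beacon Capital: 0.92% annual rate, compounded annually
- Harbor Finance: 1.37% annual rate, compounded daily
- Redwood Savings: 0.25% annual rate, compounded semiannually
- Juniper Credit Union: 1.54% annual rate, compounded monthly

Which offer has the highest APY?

Juniper Credit Union

Beacon Capital: compounded annually, EAR = 0.920%
Harbor Finance: (1 + 0.0137/365)^365 − 1 = 1.379%
Redwood Savings: (1 + 0.0025/2)^2 − 1 = 0.250%
Juniper Credit Union: (1 + 0.0154/12)^12 − 1 = 1.551%
The highest effective annual rate is Juniper Credit Union at 1.551%.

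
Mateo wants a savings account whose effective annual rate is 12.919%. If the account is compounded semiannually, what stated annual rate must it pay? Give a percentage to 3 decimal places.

12.527%

(1 + r/2)^2 − 1 = 0.12919, so 1 + r/2 = 1.12919^(1/2).
r/2 = 0.062634, so r = 0.125267 = 12.527%.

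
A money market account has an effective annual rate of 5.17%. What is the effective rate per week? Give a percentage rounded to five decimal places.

The per-week rate i satisfies (1 + i)^52 = 1 + 0.0517.
i = 1.0517^(1/52) − 1 = 0.0009699 = 0.09699%.

0.09699%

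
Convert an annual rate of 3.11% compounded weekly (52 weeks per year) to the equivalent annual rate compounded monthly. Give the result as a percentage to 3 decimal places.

EAR = (1 + 0.0311/52)^52 − 1 = 0.031579.
Solve (1 + r/12)^12 = 1.031579: r/12 = 1.031579^(1/12) − 1 = 0.002594, so r = 0.031131 = 3.113%.

3.113%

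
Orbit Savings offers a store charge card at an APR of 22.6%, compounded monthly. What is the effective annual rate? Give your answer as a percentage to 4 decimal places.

25.0944%

EAR = (1 + 0.226/12)^12 − 1.
= (1 + 0.018833)^12 − 1 = 1.250944 − 1 = 25.0944%.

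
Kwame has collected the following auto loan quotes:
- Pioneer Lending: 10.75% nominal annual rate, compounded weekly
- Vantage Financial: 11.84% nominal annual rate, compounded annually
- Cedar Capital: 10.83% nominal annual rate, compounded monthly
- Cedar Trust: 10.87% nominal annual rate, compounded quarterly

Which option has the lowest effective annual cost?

Pioneer Lending: (1 + 0.1075/52)^52 − 1 = 11.337%
Vantage Financial: compounded annually, EAR = 11.840%
Cedar Capital: (1 + 0.1083/12)^12 − 1 = 11.384%
Cedar Trust: (1 + 0.1087/4)^4 − 1 = 11.321%
The lowest effective annual rate is Cedar Trust at 11.321%.

Cedar Trust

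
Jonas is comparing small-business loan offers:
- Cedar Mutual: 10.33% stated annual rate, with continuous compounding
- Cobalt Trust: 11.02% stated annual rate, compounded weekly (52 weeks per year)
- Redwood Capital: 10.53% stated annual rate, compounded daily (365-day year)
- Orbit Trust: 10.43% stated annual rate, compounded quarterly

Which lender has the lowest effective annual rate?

Cedar Mutual: e^0.1033 − 1 = 10.882%
Cobalt Trust: (1 + 0.1102/52)^52 − 1 = 11.637%
Redwood Capital: (1 + 0.1053/365)^365 − 1 = 11.103%
Orbit Trust: (1 + 0.1043/4)^4 − 1 = 10.845%
The lowest effective annual rate is Orbit Trust at 10.845%.

Orbit Trust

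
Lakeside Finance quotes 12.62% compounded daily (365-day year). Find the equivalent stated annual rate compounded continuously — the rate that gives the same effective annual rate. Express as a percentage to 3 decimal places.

12.618%

EAR = (1 + 0.1262/365)^365 − 1 = 0.134484.
Equivalent continuous rate: r = ln(1 + 0.134484) = 0.126178 = 12.618%.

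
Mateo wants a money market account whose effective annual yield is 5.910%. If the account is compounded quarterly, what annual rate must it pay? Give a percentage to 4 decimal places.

5.7834%

(1 + r/4)^4 − 1 = 0.05910, so 1 + r/4 = 1.05910^(1/4).
r/4 = 0.014458, so r = 0.057834 = 5.7834%.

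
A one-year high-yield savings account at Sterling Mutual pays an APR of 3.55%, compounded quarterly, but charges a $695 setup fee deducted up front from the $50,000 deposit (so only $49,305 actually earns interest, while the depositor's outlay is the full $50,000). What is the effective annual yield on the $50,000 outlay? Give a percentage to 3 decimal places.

Value after one year: 49,305 × (1 + 0.0355/4)^4 = 49,305 × 1.035975 = $51,078.77.
Effective yield on the $50,000 outlay: 51,078.77 / 50,000 − 1 = 0.021575 = 2.158%.

2.158%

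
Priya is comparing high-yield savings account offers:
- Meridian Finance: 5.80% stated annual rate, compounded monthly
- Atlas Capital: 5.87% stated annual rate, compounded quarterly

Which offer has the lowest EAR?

Meridian Finance: (1 + 0.0580/12)^12 − 1 = 5.957%
Atlas Capital: (1 + 0.0587/4)^4 − 1 = 6.000%
The lowest effective annual rate is Meridian Finance at 5.957%.

Meridian Finance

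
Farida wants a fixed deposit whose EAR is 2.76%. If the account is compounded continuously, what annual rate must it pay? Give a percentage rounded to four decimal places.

Continuous: nominal r satisfies e^r − 1 = 0.0276.
r = ln(1 + 0.0276) = ln(1.0276) = 0.027226 = 2.7226%.

2.7226%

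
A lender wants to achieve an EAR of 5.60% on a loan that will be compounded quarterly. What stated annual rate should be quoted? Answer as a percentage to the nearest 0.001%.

(1 + r/4)^4 − 1 = 0.0560, so 1 + r/4 = 1.0560^(1/4).
r/4 = 0.013715, so r = 0.054861 = 5.486%.

5.486%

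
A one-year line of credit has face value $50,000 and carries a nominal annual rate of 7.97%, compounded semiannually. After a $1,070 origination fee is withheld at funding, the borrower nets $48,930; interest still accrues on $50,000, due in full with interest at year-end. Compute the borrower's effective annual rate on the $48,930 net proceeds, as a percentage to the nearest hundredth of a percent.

10.49%

Amount owed after one year: 50,000 × (1 + 0.0797/2)^2 = 50,000 × 1.081288 = $54,064.40.
Effective rate on net proceeds: 54,064.40 / 48,930 − 1 = 0.104934 = 10.49%.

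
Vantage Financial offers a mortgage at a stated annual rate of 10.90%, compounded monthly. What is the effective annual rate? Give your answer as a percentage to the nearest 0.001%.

EAR = (1 + 0.1090/12)^12 − 1.
= 1.114614 − 1 = 11.461%.

11.461%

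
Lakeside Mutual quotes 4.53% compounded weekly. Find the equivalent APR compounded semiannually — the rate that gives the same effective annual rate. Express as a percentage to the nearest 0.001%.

EAR = (1 + 0.0453/52)^52 − 1 = 0.046321.
Solve (1 + r/2)^2 = 1.046321: r/2 = 1.046321^(1/2) − 1 = 0.022898, so r = 0.045797 = 4.580%.

4.580%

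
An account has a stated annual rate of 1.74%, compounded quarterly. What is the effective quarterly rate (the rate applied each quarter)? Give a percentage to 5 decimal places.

0.43500%

With a nominal annual rate compounded quarterly, the periodic rate is the nominal rate divided by 4.
i = 0.0174 / 4 = 0.0043500 = 0.43500%.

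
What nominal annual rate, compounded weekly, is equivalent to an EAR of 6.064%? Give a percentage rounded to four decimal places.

5.8906%

(1 + r/52)^52 − 1 = 0.06064, so 1 + r/52 = 1.06064^(1/52).
r/52 = 0.001133, so r = 0.058906 = 5.8906%.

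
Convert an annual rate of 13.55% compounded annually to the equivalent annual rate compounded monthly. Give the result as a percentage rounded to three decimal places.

Compounded annually, EAR = nominal = 0.135500.
Solve (1 + r/12)^12 = 1.135500: r/12 = 1.135500^(1/12) − 1 = 0.010646, so r = 0.127748 = 12.775%.

12.775%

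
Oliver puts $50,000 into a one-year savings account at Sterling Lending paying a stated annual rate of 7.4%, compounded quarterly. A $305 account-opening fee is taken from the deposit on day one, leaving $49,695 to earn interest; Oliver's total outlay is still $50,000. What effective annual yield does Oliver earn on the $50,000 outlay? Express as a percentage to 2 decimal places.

6.95%

Value after one year: 49,695 × (1 + 0.074/4)^4 = 49,695 × 1.076079 = $53,475.74.
Effective yield on the $50,000 outlay: 53,475.74 / 50,000 − 1 = 0.069515 = 6.95%.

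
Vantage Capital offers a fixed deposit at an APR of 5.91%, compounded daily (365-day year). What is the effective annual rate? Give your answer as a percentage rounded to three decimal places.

6.088%

EAR = (1 + 0.0591/365)^365 − 1.
= 1.060876 − 1 = 6.088%.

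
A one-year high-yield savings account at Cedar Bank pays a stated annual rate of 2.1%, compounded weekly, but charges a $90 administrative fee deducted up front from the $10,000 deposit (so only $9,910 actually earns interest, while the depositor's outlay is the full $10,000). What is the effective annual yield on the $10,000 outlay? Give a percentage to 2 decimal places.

1.20%

Value after one year: 9,910 × (1 + 0.021/52)^52 = 9,910 × 1.021218 = $10,120.27.
Effective yield on the $10,000 outlay: 10,120.27 / 10,000 − 1 = 0.012027 = 1.20%.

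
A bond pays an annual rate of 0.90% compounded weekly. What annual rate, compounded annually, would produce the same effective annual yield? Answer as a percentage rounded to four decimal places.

EAR = (1 + 0.0090/52)^52 − 1 = 0.009040.
Compounded annually, the equivalent nominal rate is the EAR itself: 0.9040%.

0.9040%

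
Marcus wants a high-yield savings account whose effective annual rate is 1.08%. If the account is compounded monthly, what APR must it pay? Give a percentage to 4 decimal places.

(1 + r/12)^12 − 1 = 0.0108, so 1 + r/12 = 1.0108^(1/12).
r/12 = 0.000896, so r = 0.010747 = 1.0747%.

1.0747%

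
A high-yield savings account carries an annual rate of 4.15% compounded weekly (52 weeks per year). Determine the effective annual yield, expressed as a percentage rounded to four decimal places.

EAR = (1 + 0.0415/52)^52 − 1.
= (1 + 0.000798)^52 − 1 = 1.042356 − 1 = 4.2356%.

4.2356%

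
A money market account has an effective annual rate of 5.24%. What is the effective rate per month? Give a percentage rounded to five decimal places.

0.42652%

The per-month rate i satisfies (1 + i)^12 = 1 + 0.0524.
i = 1.0524^(1/12) − 1 = 0.0042652 = 0.42652%.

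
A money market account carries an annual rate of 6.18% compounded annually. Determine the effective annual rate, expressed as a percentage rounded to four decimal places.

6.1800%

Annual compounding means the effective rate equals the nominal rate: 6.1800%.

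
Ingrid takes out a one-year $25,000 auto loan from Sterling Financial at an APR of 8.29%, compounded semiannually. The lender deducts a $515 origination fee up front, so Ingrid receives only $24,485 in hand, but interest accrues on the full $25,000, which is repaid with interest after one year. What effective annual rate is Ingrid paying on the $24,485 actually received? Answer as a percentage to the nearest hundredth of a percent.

10.74%

Amount owed after one year: 25,000 × (1 + 0.0829/2)^2 = 25,000 × 1.084618 = $27,115.45.
Effective rate on net proceeds: 27,115.45 / 24,485 − 1 = 0.107431 = 10.74%.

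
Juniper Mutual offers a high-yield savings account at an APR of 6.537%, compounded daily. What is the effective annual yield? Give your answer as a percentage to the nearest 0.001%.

EAR = (1 + 0.06537/365)^365 − 1.
= (1 + 0.000179)^365 − 1 = 1.067548 − 1 = 6.755%.

6.755%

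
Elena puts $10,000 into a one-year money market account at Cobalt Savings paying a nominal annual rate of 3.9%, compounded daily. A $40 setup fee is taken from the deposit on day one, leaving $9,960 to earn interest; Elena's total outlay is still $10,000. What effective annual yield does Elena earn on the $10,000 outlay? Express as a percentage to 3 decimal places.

Value after one year: 9,960 × (1 + 0.039/365)^365 = 9,960 × 1.039768 = $10,356.09.
Effective yield on the $10,000 outlay: 10,356.09 / 10,000 − 1 = 0.035609 = 3.561%.

3.561%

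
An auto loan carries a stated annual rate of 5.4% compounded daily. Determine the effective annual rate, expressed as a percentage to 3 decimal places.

5.548%

EAR = (1 + 0.054/365)^365 − 1.
= (1 + 0.000148)^365 − 1 = 1.055480 − 1 = 5.548%.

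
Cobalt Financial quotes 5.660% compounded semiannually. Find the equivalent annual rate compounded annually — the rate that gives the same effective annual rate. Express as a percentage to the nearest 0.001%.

EAR = (1 + 0.05660/2)^2 − 1 = 0.057401.
Compounded annually, the equivalent nominal rate is the EAR itself: 5.740%.

5.740%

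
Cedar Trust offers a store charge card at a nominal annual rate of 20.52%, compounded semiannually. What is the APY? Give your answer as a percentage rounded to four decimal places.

21.5727%

EAR = (1 + 0.2052/2)^2 − 1.
= (1 + 0.102600)^2 − 1 = 1.215727 − 1 = 21.5727%.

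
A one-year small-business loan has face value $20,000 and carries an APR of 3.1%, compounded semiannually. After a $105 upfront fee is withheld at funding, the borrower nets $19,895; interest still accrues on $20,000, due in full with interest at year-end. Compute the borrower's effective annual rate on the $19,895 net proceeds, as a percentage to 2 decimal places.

Amount owed after one year: 20,000 × (1 + 0.031/2)^2 = 20,000 × 1.031240 = $20,624.81.
Effective rate on net proceeds: 20,624.81 / 19,895 − 1 = 0.036683 = 3.67%.

3.67%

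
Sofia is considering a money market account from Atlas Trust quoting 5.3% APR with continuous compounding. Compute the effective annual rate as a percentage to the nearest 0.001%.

With continuous compounding, EAR = e^0.053 − 1.
e^0.053 = 1.054430, so EAR = 0.054430 = 5.443%.

5.443%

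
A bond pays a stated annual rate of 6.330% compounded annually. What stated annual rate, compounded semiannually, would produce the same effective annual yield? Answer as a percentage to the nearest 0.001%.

Compounded annually, EAR = nominal = 0.063300.
Solve (1 + r/2)^2 = 1.063300: r/2 = 1.063300^(1/2) − 1 = 0.031164, so r = 0.062329 = 6.233%.

6.233%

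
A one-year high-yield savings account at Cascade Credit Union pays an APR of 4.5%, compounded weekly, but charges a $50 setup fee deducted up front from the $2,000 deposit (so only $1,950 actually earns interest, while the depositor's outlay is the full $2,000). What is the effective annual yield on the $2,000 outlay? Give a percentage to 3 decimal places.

Value after one year: 1,950 × (1 + 0.045/52)^52 = 1,950 × 1.046008 = $2,039.71.
Effective yield on the $2,000 outlay: 2,039.71 / 2,000 − 1 = 0.019857 = 1.986%.

1.986%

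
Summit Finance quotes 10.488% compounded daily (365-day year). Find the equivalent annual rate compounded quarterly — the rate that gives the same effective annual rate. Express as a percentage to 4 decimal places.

10.6252%

EAR = (1 + 0.10488/365)^365 − 1 = 0.110561.
Solve (1 + r/4)^4 = 1.110561: r/4 = 1.110561^(1/4) − 1 = 0.026563, so r = 0.106252 = 10.6252%.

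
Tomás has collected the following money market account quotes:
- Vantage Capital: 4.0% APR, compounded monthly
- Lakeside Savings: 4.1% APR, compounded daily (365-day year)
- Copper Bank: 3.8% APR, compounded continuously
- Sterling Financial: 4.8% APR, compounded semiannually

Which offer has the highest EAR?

Vantage Capital: (1 + 0.040/12)^12 − 1 = 4.074%
Lakeside Savings: (1 + 0.041/365)^365 − 1 = 4.185%
Copper Bank: e^0.038 − 1 = 3.873%
Sterling Financial: (1 + 0.048/2)^2 − 1 = 4.858%
The highest effective annual rate is Sterling Financial at 4.858%.

Sterling Financial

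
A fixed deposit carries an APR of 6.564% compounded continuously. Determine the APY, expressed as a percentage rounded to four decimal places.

6.7842%

With continuous compounding, EAR = e^0.06564 − 1.
e^0.06564 = 1.067842, so EAR = 0.067842 = 6.7842%.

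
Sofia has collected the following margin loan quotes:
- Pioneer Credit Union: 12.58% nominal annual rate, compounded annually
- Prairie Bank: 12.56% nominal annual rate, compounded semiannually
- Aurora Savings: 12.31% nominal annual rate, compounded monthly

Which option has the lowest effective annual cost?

Pioneer Credit Union: compounded annually, EAR = 12.580%
Prairie Bank: (1 + 0.1256/2)^2 − 1 = 12.954%
Aurora Savings: (1 + 0.1231/12)^12 − 1 = 13.029%
The lowest effective annual rate is Pioneer Credit Union at 12.580%.

Pioneer Credit Union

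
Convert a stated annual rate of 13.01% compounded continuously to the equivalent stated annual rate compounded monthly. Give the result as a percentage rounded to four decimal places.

13.0808%

EAR under continuous compounding: e^0.1301 − 1 = 0.138942.
Solve (1 + r/12)^12 = 1.138942: r/12 = 1.138942^(1/12) − 1 = 0.010901, so r = 0.130808 = 13.0808%.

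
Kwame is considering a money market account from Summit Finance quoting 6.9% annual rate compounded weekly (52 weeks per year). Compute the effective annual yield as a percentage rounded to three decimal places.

7.139%

EAR = (1 + 0.069/52)^52 − 1.
= (1 + 0.001327)^52 − 1 = 1.071387 − 1 = 7.139%.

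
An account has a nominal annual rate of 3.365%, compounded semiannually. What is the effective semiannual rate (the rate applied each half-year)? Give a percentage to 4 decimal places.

With a nominal annual rate compounded semiannually, the periodic rate is the nominal rate divided by 2.
i = 0.03365 / 2 = 0.0168250 = 1.6825%.

1.6825%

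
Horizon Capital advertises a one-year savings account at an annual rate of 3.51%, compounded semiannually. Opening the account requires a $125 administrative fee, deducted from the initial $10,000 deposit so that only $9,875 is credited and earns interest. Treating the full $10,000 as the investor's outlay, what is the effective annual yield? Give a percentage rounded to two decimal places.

Value after one year: 9,875 × (1 + 0.0351/2)^2 = 9,875 × 1.035408 = $10,224.65.
Effective yield on the $10,000 outlay: 10,224.65 / 10,000 − 1 = 0.022465 = 2.25%.

2.25%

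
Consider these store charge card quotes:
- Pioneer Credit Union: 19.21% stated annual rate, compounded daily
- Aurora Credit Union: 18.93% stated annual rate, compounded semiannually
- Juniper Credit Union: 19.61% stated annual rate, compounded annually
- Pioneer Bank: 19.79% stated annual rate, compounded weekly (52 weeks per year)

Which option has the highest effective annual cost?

Pioneer Bank

Pioneer Credit Union: (1 + 0.1921/365)^365 − 1 = 21.173%
Aurora Credit Union: (1 + 0.1893/2)^2 − 1 = 19.826%
Juniper Credit Union: compounded annually, EAR = 19.610%
Pioneer Bank: (1 + 0.1979/52)^52 − 1 = 21.838%
The highest effective annual rate is Pioneer Bank at 21.838%.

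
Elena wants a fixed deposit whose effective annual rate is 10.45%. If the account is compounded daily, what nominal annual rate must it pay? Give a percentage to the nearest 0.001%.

9.941%

(1 + r/365)^365 − 1 = 0.1045, so 1 + r/365 = 1.1045^(1/365).
r/365 = 0.000272, so r = 0.099406 = 9.941%.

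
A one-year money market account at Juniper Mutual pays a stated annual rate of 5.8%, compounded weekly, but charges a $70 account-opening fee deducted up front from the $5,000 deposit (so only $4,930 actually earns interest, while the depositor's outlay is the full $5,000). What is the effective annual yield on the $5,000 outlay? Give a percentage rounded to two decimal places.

Value after one year: 4,930 × (1 + 0.058/52)^52 = 4,930 × 1.059681 = $5,224.23.
Effective yield on the $5,000 outlay: 5,224.23 / 5,000 − 1 = 0.044845 = 4.48%.

4.48%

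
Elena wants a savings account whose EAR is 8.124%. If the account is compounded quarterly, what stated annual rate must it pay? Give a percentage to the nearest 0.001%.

7.888%

(1 + r/4)^4 − 1 = 0.08124, so 1 + r/4 = 1.08124^(1/4).
r/4 = 0.019719, so r = 0.078876 = 7.888%.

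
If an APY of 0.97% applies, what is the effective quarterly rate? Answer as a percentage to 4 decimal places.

The per-quarter rate i satisfies (1 + i)^4 = 1 + 0.0097.
i = 1.0097^(1/4) − 1 = 0.0024162 = 0.2416%.

0.2416%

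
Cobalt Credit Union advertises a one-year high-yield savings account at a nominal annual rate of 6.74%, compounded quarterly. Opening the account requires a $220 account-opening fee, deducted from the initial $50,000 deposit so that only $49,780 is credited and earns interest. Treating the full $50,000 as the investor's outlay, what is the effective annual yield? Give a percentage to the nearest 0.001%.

6.442%

Value after one year: 49,780 × (1 + 0.0674/4)^4 = 49,780 × 1.069123 = $53,220.93.
Effective yield on the $50,000 outlay: 53,220.93 / 50,000 − 1 = 0.064419 = 6.442%.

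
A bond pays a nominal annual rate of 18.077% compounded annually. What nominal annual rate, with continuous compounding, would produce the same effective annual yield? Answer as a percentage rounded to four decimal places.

16.6167%

Compounded annually, EAR = nominal = 0.180770.
Equivalent continuous rate: r = ln(1 + 0.180770) = 0.166167 = 16.6167%.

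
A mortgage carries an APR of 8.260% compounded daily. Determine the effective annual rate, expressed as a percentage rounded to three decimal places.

8.610%

EAR = (1 + 0.08260/365)^365 − 1.
= (1 + 0.000226)^365 − 1 = 1.086097 − 1 = 8.610%.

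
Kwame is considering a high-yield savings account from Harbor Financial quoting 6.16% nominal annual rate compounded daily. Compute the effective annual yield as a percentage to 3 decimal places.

6.353%

EAR = (1 + 0.0616/365)^365 − 1.
= 1.063531 − 1 = 6.353%.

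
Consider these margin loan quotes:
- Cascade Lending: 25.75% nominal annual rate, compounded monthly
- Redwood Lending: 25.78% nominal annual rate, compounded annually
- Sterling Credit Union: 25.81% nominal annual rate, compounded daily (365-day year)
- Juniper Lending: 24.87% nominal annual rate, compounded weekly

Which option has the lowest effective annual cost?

Cascade Lending: (1 + 0.2575/12)^12 − 1 = 29.017%
Redwood Lending: compounded annually, EAR = 25.780%
Sterling Credit Union: (1 + 0.2581/365)^365 − 1 = 29.435%
Juniper Lending: (1 + 0.2487/52)^52 − 1 = 28.160%
The lowest effective annual rate is Redwood Lending at 25.780%.

Redwood Lending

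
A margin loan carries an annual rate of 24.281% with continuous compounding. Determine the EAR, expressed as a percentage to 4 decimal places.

With continuous compounding, EAR = e^0.24281 − 1.
e^0.24281 = 1.274826, so EAR = 0.274826 = 27.4826%.

27.4826%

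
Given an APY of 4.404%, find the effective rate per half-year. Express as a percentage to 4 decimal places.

The per-half-year rate i satisfies (1 + i)^2 = 1 + 0.04404.
i = 1.04404^(1/2) − 1 = 0.0217828 = 2.1783%.

2.1783%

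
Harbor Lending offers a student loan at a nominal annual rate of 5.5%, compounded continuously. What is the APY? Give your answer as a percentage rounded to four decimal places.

5.6541%

With continuous compounding, EAR = e^0.055 − 1.
e^0.055 = 1.056541, so EAR = 0.056541 = 5.6541%.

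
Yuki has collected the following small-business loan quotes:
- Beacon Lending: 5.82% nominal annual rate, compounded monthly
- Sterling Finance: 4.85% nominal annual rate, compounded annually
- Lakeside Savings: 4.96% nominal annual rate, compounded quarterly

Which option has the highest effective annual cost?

Beacon Lending

Beacon Lending: (1 + 0.0582/12)^12 − 1 = 5.978%
Sterling Finance: compounded annually, EAR = 4.850%
Lakeside Savings: (1 + 0.0496/4)^4 − 1 = 5.053%
The highest effective annual rate is Beacon Lending at 5.978%.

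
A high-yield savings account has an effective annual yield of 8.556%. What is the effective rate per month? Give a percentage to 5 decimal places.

The per-month rate i satisfies (1 + i)^12 = 1 + 0.08556.
i = 1.08556^(1/12) − 1 = 0.0068648 = 0.68648%.

0.68648%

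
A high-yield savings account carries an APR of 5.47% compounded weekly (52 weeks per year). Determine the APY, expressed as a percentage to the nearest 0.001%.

5.619%

EAR = (1 + 0.0547/52)^52 − 1.
= (1 + 0.001052)^52 − 1 = 1.056193 − 1 = 5.619%.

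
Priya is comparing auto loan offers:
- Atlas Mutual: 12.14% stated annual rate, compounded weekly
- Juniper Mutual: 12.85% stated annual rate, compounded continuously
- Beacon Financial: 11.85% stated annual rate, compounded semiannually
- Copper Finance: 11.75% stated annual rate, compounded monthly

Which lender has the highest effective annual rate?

Atlas Mutual: (1 + 0.1214/52)^52 − 1 = 12.892%
Juniper Mutual: e^0.1285 − 1 = 13.712%
Beacon Financial: (1 + 0.1185/2)^2 − 1 = 12.201%
Copper Finance: (1 + 0.1175/12)^12 − 1 = 12.404%
The highest effective annual rate is Juniper Mutual at 13.712%.

Juniper Mutual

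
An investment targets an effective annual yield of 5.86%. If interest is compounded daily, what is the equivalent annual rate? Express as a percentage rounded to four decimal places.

(1 + r/365)^365 − 1 = 0.0586, so 1 + r/365 = 1.0586^(1/365).
r/365 = 0.000156, so r = 0.056952 = 5.6952%.

5.6952%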